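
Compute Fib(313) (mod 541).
334

Matrix identity: Q^n = [[F_(n+1), F_n], [F_n, F_(n-1)]] with Q = [[1,1],[1,0]].
n = 313 = 100111001₂. Square-and-multiply, entries mod 541:
Q^1 = [[1,1],[1,0]]
Q^2 = (Q^1)² = [[2,1],[1,1]]
Q^4 = (Q^2)² = [[5,3],[3,2]]
Q^9 = (Q^4)²·Q = [[55,34],[34,21]]
Q^19 = (Q^9)²·Q = [[273,394],[394,420]]
Q^39 = (Q^19)²·Q = [[218,381],[381,378]]
Q^78 = (Q^39)² = [[89,397],[397,233]]
Q^156 = (Q^78)² = [[525,158],[158,367]]
Q^313 = (Q^156)²·Q = [[69,334],[334,276]]
F_313 mod 541 = Q^313[0][1] = 334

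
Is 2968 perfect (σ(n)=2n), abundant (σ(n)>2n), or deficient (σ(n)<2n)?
abundant

Proper divisors of 2968: sum = 1 + 2 + 4 + 7 + 8 + 14 + 28 + 53 + 56 + 106 + 212 + 371 + 424 + 742 + 1484 = 3512
Since 3512 > 2968, 2968 is abundant.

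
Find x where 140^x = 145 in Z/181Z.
48

Baby-step giant-step with step n = ⌈√181⌉ = 14.
Baby steps 140^j mod 181 (j:value) for j=0..13: 0:1, 1:140, 2:52, 3:40, 4:170, 5:89, 6:152, 7:103, 8:121, 9:107, 10:138, 11:134, 12:117, 13:90.
Giant-step multiplier: 140^(-14) ≡ 140^(180-14) = 140^166 ≡ 106 (mod 181).
Giant steps γ_i = 145·106^i mod 181: γ_0=145, γ_1=166, γ_2=39, γ_3=152 (in table at j=6).
x = i·n + j = 3·14 + 6 = 48.
Check: 140^48 ≡ 145 (mod 181).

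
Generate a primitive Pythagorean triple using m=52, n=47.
(495, 4888, 4913)

Euclid's formula: a = m² - n², b = 2mn, c = m² + n²
m = 52, n = 47
a = 52² - 47² = 2704 - 2209 = 495
b = 2 × 52 × 47 = 4888
c = 52² + 47² = 2704 + 2209 = 4913
Verification: 495² + 4888² = 245025 + 23892544 = 24137569 = 4913² ✓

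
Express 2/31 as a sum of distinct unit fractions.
1/16 + 1/496

Greedy algorithm:
2/31: ceiling(31/2) = 16, use 1/16
1/496: ceiling(496/1) = 496, use 1/496
Result: 2/31 = 1/16 + 1/496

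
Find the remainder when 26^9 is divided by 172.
88

Repeated squaring. Binary of 9 = 1001.
26^1 ≡ 26 (mod 172); 26^2 ≡ 160 (mod 172); 26^4 ≡ 144 (mod 172); 26^8 ≡ 96 (mod 172)
26^9 = 26^1 × 26^8 ≡ 88 (mod 172)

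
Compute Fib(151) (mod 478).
263

Matrix identity: Q^n = [[F_(n+1), F_n], [F_n, F_(n-1)]] with Q = [[1,1],[1,0]].
n = 151 = 10010111₂. Square-and-multiply, entries mod 478:
Q^1 = [[1,1],[1,0]]
Q^2 = (Q^1)² = [[2,1],[1,1]]
Q^4 = (Q^2)² = [[5,3],[3,2]]
Q^9 = (Q^4)²·Q = [[55,34],[34,21]]
Q^18 = (Q^9)² = [[357,194],[194,163]]
Q^37 = (Q^18)²·Q = [[197,175],[175,22]]
Q^75 = (Q^37)²·Q = [[209,124],[124,85]]
Q^151 = (Q^75)²·Q = [[391,263],[263,128]]
F_151 mod 478 = Q^151[0][1] = 263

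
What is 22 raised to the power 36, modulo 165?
121

Repeated squaring. Binary of 36 = 100100.
22^1 ≡ 22 (mod 165); 22^2 ≡ 154 (mod 165); 22^4 ≡ 121 (mod 165); 22^8 ≡ 121 (mod 165); 22^16 ≡ 121 (mod 165); 22^32 ≡ 121 (mod 165)
22^36 = 22^4 × 22^32 ≡ 121 (mod 165)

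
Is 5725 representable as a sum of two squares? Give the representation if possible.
10² + 75² (a=10, b=75)

Factorization: 5725 = 5^2 × 229
By Fermat: n is sum of two squares iff every prime p ≡ 3 (mod 4) appears to even power.
All primes ≡ 3 (mod 4) appear to even power.
Search a = 0, 1, 2, … for 5725 - a² a perfect square: first hit at a = 10: 5725 - 100 = 5625 = 75².
5725 = 10² + 75² = 100 + 5625 ✓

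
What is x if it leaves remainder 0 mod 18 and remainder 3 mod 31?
468

Using Chinese Remainder Theorem:
M = 18 × 31 = 558
M1 = 31, M2 = 18
y1 = 31^(-1) mod 18 = 7
y2 = 18^(-1) mod 31 = 19
x = (0×31×7 + 3×18×19) mod 558 = 468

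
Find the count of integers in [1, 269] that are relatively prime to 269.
268

269 = 269
φ(n) = n × ∏(1 - 1/p) for each prime p dividing n
φ(269) = 269 × (1 - 1/269) = 268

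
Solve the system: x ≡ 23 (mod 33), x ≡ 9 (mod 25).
584

Using Chinese Remainder Theorem:
M = 33 × 25 = 825
M1 = 25, M2 = 33
y1 = 25^(-1) mod 33 = 4
y2 = 33^(-1) mod 25 = 22
x = (23×25×4 + 9×33×22) mod 825 = 584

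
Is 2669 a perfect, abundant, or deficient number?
deficient

Proper divisors of 2669: sum = 1 + 17 + 157 = 175
Since 175 < 2669, 2669 is deficient.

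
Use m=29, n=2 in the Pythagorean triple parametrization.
(837, 116, 845)

Euclid's formula: a = m² - n², b = 2mn, c = m² + n²
m = 29, n = 2
a = 29² - 2² = 841 - 4 = 837
b = 2 × 29 × 2 = 116
c = 29² + 2² = 841 + 4 = 845
Verification: 837² + 116² = 700569 + 13456 = 714025 = 845² ✓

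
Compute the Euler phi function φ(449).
448

449 = 449
φ(n) = n × ∏(1 - 1/p) for each prime p dividing n
φ(449) = 449 × (1 - 1/449) = 448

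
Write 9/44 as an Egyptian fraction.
1/5 + 1/220

Greedy algorithm:
9/44: ceiling(44/9) = 5, use 1/5
1/220: ceiling(220/1) = 220, use 1/220
Result: 9/44 = 1/5 + 1/220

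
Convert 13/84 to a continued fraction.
[0; 6, 2, 6]

Euclidean algorithm steps:
13 = 0 × 84 + 13
84 = 6 × 13 + 6
13 = 2 × 6 + 1
6 = 6 × 1 + 0
Continued fraction: [0; 6, 2, 6]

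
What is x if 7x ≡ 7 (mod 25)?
x ≡ 1 (mod 25)

gcd(7, 25) = 1, which divides 7, so solutions exist.
Find 7^(-1) mod 25 by the extended Euclidean algorithm:
25 = 3 × 7 + 4  ⟹  4 = (1)·25 + (-3)·7
7 = 1 × 4 + 3  ⟹  3 = (-1)·25 + (4)·7
4 = 1 × 3 + 1  ⟹  1 = (2)·25 + (-7)·7
So (-7)·7 ≡ 1 (mod 25), i.e. 7^(-1) ≡ -7 ≡ 18 (mod 25).
x ≡ 18 × 7 = 126 ≡ 1 (mod 25).
Check: 7 × 1 = 7 ≡ 7 (mod 25).
Unique solution: x ≡ 1 (mod 25)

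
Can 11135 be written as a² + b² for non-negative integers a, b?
Not possible

Factorization: 11135 = 5 × 17 × 131
By Fermat: n is sum of two squares iff every prime p ≡ 3 (mod 4) appears to even power.
Prime(s) ≡ 3 (mod 4) with odd exponent: [(131, 1)]
Therefore 11135 cannot be expressed as a² + b².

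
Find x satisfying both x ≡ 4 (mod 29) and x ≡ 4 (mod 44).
4

Using Chinese Remainder Theorem:
M = 29 × 44 = 1276
M1 = 44, M2 = 29
y1 = 44^(-1) mod 29 = 2
y2 = 29^(-1) mod 44 = 41
x = (4×44×2 + 4×29×41) mod 1276 = 4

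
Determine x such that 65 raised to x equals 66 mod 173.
155

Baby-step giant-step with step n = ⌈√173⌉ = 14.
Baby steps 65^j mod 173 (j:value) for j=0..13: 0:1, 1:65, 2:73, 3:74, 4:139, 5:39, 6:113, 7:79, 8:118, 9:58, 10:137, 11:82, 12:140, 13:104.
Giant-step multiplier: 65^(-14) ≡ 65^(172-14) = 65^158 ≡ 40 (mod 173).
Giant steps γ_i = 66·40^i mod 173: γ_0=66, γ_1=45, γ_2=70, γ_3=32, γ_4=69, γ_5=165, γ_6=26, γ_7=2, γ_8=80, γ_9=86, γ_10=153, γ_11=65 (in table at j=1).
x = i·n + j = 11·14 + 1 = 155.
Check: 65^155 ≡ 66 (mod 173).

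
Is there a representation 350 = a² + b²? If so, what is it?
Not possible

Factorization: 350 = 2 × 5^2 × 7
By Fermat: n is sum of two squares iff every prime p ≡ 3 (mod 4) appears to even power.
Prime(s) ≡ 3 (mod 4) with odd exponent: [(7, 1)]
Therefore 350 cannot be expressed as a² + b².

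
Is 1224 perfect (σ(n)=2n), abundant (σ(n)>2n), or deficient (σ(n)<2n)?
abundant

Proper divisors of 1224: sum = 1 + 2 + 3 + 4 + 6 + 8 + 9 + 12 + ... + 204 + 306 + 408 + 612 (23 divisors) = 2286
Since 2286 > 1224, 1224 is abundant.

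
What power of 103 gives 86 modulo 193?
110

Baby-step giant-step with step n = ⌈√193⌉ = 14.
Baby steps 103^j mod 193 (j:value) for j=0..13: 0:1, 1:103, 2:187, 3:154, 4:36, 5:41, 6:170, 7:140, 8:138, 9:125, 10:137, 11:22, 12:143, 13:61.
Giant-step multiplier: 103^(-14) ≡ 103^(192-14) = 103^178 ≡ 92 (mod 193).
Giant steps γ_i = 86·92^i mod 193: γ_0=86, γ_1=192, γ_2=101, γ_3=28, γ_4=67, γ_5=181, γ_6=54, γ_7=143 (in table at j=12).
x = i·n + j = 7·14 + 12 = 110.
Check: 103^110 ≡ 86 (mod 193).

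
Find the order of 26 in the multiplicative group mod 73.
72

73 is prime, so ord(26) divides φ(73) = 72.
Divisors of 72: 1, 2, 3, 4, 6, 8, 9, 12, 18, 24, 36, 72.
Repeated squaring: 26^1 ≡ 26, 26^2 ≡ 19, 26^4 ≡ 69, 26^8 ≡ 16, 26^16 ≡ 37, 26^32 ≡ 55, 26^64 ≡ 32 (mod 73).
Test 26^d mod 73 for each divisor d in increasing order:
26^1 ≡ 26
26^2 ≡ 19
26^3 = 26^2·26^1 ≡ 56
26^4 ≡ 69
26^6 = 26^4·26^2 ≡ 70
26^8 ≡ 16
26^9 = 26^8·26^1 ≡ 51
26^12 = 26^8·26^4 ≡ 9
26^18 = 26^16·26^2 ≡ 46
26^24 = 26^16·26^8 ≡ 8
26^36 = 26^32·26^4 ≡ 72
26^72 = 26^64·26^8 ≡ 1  ← first divisor giving 1
The order is 72.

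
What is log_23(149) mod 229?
32

Baby-step giant-step with step n = ⌈√229⌉ = 16.
Baby steps 23^j mod 229 (j:value) for j=0..15: 0:1, 1:23, 2:71, 3:30, 4:3, 5:69, 6:213, 7:90, 8:9, 9:207, 10:181, 11:41, 12:27, 13:163, 14:85, 15:123.
Giant-step multiplier: 23^(-16) ≡ 23^(228-16) = 23^212 ≡ 82 (mod 229).
Giant steps γ_i = 149·82^i mod 229: γ_0=149, γ_1=81, γ_2=1 (in table at j=0).
x = i·n + j = 2·16 + 0 = 32.
Check: 23^32 ≡ 149 (mod 229).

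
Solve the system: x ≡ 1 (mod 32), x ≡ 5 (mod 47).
193

Using Chinese Remainder Theorem:
M = 32 × 47 = 1504
M1 = 47, M2 = 32
y1 = 47^(-1) mod 32 = 15
y2 = 32^(-1) mod 47 = 25
x = (1×47×15 + 5×32×25) mod 1504 = 193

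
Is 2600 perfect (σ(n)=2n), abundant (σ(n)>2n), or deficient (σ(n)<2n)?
abundant

Proper divisors of 2600: sum = 1 + 2 + 4 + 5 + 8 + 10 + 13 + 20 + ... + 325 + 520 + 650 + 1300 (23 divisors) = 3910
Since 3910 > 2600, 2600 is abundant.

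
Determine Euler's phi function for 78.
24

78 = 2 × 3 × 13
φ(n) = n × ∏(1 - 1/p) for each prime p dividing n
φ(78) = 78 × (1 - 1/2) × (1 - 1/3) × (1 - 1/13) = 24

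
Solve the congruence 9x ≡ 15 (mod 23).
x ≡ 17 (mod 23)

gcd(9, 23) = 1, which divides 15, so solutions exist.
Find 9^(-1) mod 23 by the extended Euclidean algorithm:
23 = 2 × 9 + 5  ⟹  5 = (1)·23 + (-2)·9
9 = 1 × 5 + 4  ⟹  4 = (-1)·23 + (3)·9
5 = 1 × 4 + 1  ⟹  1 = (2)·23 + (-5)·9
So (-5)·9 ≡ 1 (mod 23), i.e. 9^(-1) ≡ -5 ≡ 18 (mod 23).
x ≡ 18 × 15 = 270 ≡ 17 (mod 23).
Check: 9 × 17 = 153 ≡ 15 (mod 23).
Unique solution: x ≡ 17 (mod 23)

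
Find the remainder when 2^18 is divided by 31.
8

Repeated squaring. Binary of 18 = 10010.
2^1 ≡ 2 (mod 31); 2^2 ≡ 4 (mod 31); 2^4 ≡ 16 (mod 31); 2^8 ≡ 8 (mod 31); 2^16 ≡ 2 (mod 31)
2^18 = 2^2 × 2^16 ≡ 8 (mod 31)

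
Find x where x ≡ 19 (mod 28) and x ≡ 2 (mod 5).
47

Using Chinese Remainder Theorem:
M = 28 × 5 = 140
M1 = 5, M2 = 28
y1 = 5^(-1) mod 28 = 17
y2 = 28^(-1) mod 5 = 2
x = (19×5×17 + 2×28×2) mod 140 = 47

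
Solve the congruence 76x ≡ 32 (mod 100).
x ≡ 7 (mod 25)

gcd(76, 100) = 4, which divides 32, so solutions exist.
Divide through by 4: 19x ≡ 8 (mod 25).
Find 19^(-1) mod 25 by the extended Euclidean algorithm:
25 = 1 × 19 + 6  ⟹  6 = (1)·25 + (-1)·19
19 = 3 × 6 + 1  ⟹  1 = (-3)·25 + (4)·19
So (4)·19 ≡ 1 (mod 25), i.e. 19^(-1) ≡ 4 (mod 25).
x ≡ 4 × 8 = 32 ≡ 7 (mod 25).
Check: 76 × 7 = 532 ≡ 32 (mod 100).
x ≡ 7 (mod 25), giving 4 solutions mod 100.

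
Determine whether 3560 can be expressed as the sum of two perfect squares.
14² + 58² (a=14, b=58)

Factorization: 3560 = 2^3 × 5 × 89
By Fermat: n is sum of two squares iff every prime p ≡ 3 (mod 4) appears to even power.
All primes ≡ 3 (mod 4) appear to even power.
Search a = 0, 1, 2, … for 3560 - a² a perfect square: first hit at a = 14: 3560 - 196 = 3364 = 58².
3560 = 14² + 58² = 196 + 3364 ✓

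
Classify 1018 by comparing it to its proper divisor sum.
deficient

Proper divisors of 1018: sum = 1 + 2 + 509 = 512
Since 512 < 1018, 1018 is deficient.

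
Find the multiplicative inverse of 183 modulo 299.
183

gcd(183, 299) = 1, so the inverse exists.
Extended Euclidean algorithm on (299, 183):
299 = 1 × 183 + 116  ⟹  116 = (1)·299 + (-1)·183
183 = 1 × 116 + 67  ⟹  67 = (-1)·299 + (2)·183
116 = 1 × 67 + 49  ⟹  49 = (2)·299 + (-3)·183
67 = 1 × 49 + 18  ⟹  18 = (-3)·299 + (5)·183
49 = 2 × 18 + 13  ⟹  13 = (8)·299 + (-13)·183
18 = 1 × 13 + 5  ⟹  5 = (-11)·299 + (18)·183
13 = 2 × 5 + 3  ⟹  3 = (30)·299 + (-49)·183
5 = 1 × 3 + 2  ⟹  2 = (-41)·299 + (67)·183
3 = 1 × 2 + 1  ⟹  1 = (71)·299 + (-116)·183
So (-116)·183 ≡ 1 (mod 299), i.e. 183^(-1) ≡ -116 ≡ 183 (mod 299).
Check: 183 × 183 = 33489 ≡ 1 (mod 299)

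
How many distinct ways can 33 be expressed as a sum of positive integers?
10143

p(n) counts ways to write n as a sum of positive integers (order ignored).
Euler's pentagonal recurrence: p(k) = p(k-1) + p(k-2) - p(k-5) - p(k-7) + p(k-12) + p(k-15) - ... (offsets j(3j∓1)/2, signs ++--, p(0)=1, p(<0)=0).
DP table for k = 0..32: p(0)=1, p(1)=1, p(2)=2, p(3)=3, p(4)=5, p(5)=7, p(6)=11, p(7)=15, p(8)=22, p(9)=30, p(10)=42, p(11)=56, p(12)=77, p(13)=101, p(14)=135, p(15)=176, p(16)=231, p(17)=297, p(18)=385, p(19)=490, p(20)=627, p(21)=792, p(22)=1002, p(23)=1255, p(24)=1575, p(25)=1958, p(26)=2436, p(27)=3010, p(28)=3718, p(29)=4565, p(30)=5604, p(31)=6842, p(32)=8349.
Final step: p(33) = p(32) + p(31) - p(28) - p(26) + p(21) + p(18) - p(11) - p(7)
= 8349 + 6842 - 3718 - 2436 + 792 + 385 - 56 - 15
= 10143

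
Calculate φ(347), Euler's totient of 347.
346

347 = 347
φ(n) = n × ∏(1 - 1/p) for each prime p dividing n
φ(347) = 347 × (1 - 1/347) = 346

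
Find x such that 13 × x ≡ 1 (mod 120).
37

gcd(13, 120) = 1, so the inverse exists.
Extended Euclidean algorithm on (120, 13):
120 = 9 × 13 + 3  ⟹  3 = (1)·120 + (-9)·13
13 = 4 × 3 + 1  ⟹  1 = (-4)·120 + (37)·13
So (37)·13 ≡ 1 (mod 120), i.e. 13^(-1) ≡ 37 (mod 120).
Check: 13 × 37 = 481 ≡ 1 (mod 120)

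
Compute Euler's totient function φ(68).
32

68 = 2^2 × 17
φ(n) = n × ∏(1 - 1/p) for each prime p dividing n
φ(68) = 68 × (1 - 1/2) × (1 - 1/17) = 32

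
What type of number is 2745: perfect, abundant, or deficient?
deficient

Proper divisors of 2745: sum = 1 + 3 + 5 + 9 + 15 + 45 + 61 + 183 + 305 + 549 + 915 = 2091
Since 2091 < 2745, 2745 is deficient.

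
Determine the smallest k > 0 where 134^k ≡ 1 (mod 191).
95

191 is prime, so ord(134) divides φ(191) = 190.
Divisors of 190: 1, 2, 5, 10, 19, 38, 95, 190.
Repeated squaring: 134^1 ≡ 134, 134^2 ≡ 2, 134^4 ≡ 4, 134^8 ≡ 16, 134^16 ≡ 65, 134^32 ≡ 23, 134^64 ≡ 147, 134^128 ≡ 26 (mod 191).
Test 134^d mod 191 for each divisor d in increasing order:
134^1 ≡ 134
134^2 ≡ 2
134^5 = 134^4·134^1 ≡ 154
134^10 = 134^8·134^2 ≡ 32
134^19 = 134^16·134^2·134^1 ≡ 39
134^38 = 134^32·134^4·134^2 ≡ 184
134^95 = 134^64·134^16·134^8·134^4·134^2·134^1 ≡ 1  ← first divisor giving 1
The order is 95.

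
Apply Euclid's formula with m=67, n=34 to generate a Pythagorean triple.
(3333, 4556, 5645)

Euclid's formula: a = m² - n², b = 2mn, c = m² + n²
m = 67, n = 34
a = 67² - 34² = 4489 - 1156 = 3333
b = 2 × 67 × 34 = 4556
c = 67² + 34² = 4489 + 1156 = 5645
Verification: 3333² + 4556² = 11108889 + 20757136 = 31866025 = 5645² ✓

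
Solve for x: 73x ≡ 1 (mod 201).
190

gcd(73, 201) = 1, so the inverse exists.
Extended Euclidean algorithm on (201, 73):
201 = 2 × 73 + 55  ⟹  55 = (1)·201 + (-2)·73
73 = 1 × 55 + 18  ⟹  18 = (-1)·201 + (3)·73
55 = 3 × 18 + 1  ⟹  1 = (4)·201 + (-11)·73
So (-11)·73 ≡ 1 (mod 201), i.e. 73^(-1) ≡ -11 ≡ 190 (mod 201).
Check: 73 × 190 = 13870 ≡ 1 (mod 201)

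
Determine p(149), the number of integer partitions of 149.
37027355200

p(n) counts ways to write n as a sum of positive integers (order ignored).
Euler's pentagonal recurrence: p(k) = p(k-1) + p(k-2) - p(k-5) - p(k-7) + p(k-12) + p(k-15) - ... (offsets j(3j∓1)/2, signs ++--, p(0)=1, p(<0)=0).
DP table for k = 0..148: p(0)=1, p(1)=1, p(2)=2, p(3)=3, p(4)=5, p(5)=7, p(6)=11, p(7)=15, p(8)=22, p(9)=30, p(10)=42, p(11)=56, p(12)=77, p(13)=101, p(14)=135, p(15)=176, p(16)=231, p(17)=297, p(18)=385, p(19)=490, p(20)=627, p(21)=792, p(22)=1002, p(23)=1255, p(24)=1575, p(25)=1958, p(26)=2436, p(27)=3010, p(28)=3718, p(29)=4565, p(30)=5604, p(31)=6842, p(32)=8349, p(33)=10143, p(34)=12310, p(35)=14883, p(36)=17977, p(37)=21637, p(38)=26015, p(39)=31185, p(40)=37338, p(41)=44583, p(42)=53174, p(43)=63261, p(44)=75175, p(45)=89134, p(46)=105558, p(47)=124754, p(48)=147273, p(49)=173525, p(50)=204226, p(51)=239943, p(52)=281589, p(53)=329931, p(54)=386155, p(55)=451276, p(56)=526823, p(57)=614154, p(58)=715220, p(59)=831820, p(60)=966467, p(61)=1121505, p(62)=1300156, p(63)=1505499, p(64)=1741630, p(65)=2012558, p(66)=2323520, p(67)=2679689, p(68)=3087735, p(69)=3554345, p(70)=4087968, p(71)=4697205, p(72)=5392783, p(73)=6185689, p(74)=7089500, p(75)=8118264, p(76)=9289091, p(77)=10619863, p(78)=12132164, p(79)=13848650, p(80)=15796476, p(81)=18004327, p(82)=20506255, p(83)=23338469, p(84)=26543660, p(85)=30167357, p(86)=34262962, p(87)=38887673, p(88)=44108109, p(89)=49995925, p(90)=56634173, p(91)=64112359, p(92)=72533807, p(93)=82010177, p(94)=92669720, p(95)=104651419, p(96)=118114304, p(97)=133230930, p(98)=150198136, p(99)=169229875, p(100)=190569292, p(101)=214481126, p(102)=241265379, p(103)=271248950, p(104)=304801365, p(105)=342325709, p(106)=384276336, p(107)=431149389, p(108)=483502844, p(109)=541946240, p(110)=607163746, p(111)=679903203, p(112)=761002156, p(113)=851376628, p(114)=952050665, p(115)=1064144451, p(116)=1188908248, p(117)=1327710076, p(118)=1482074143, p(119)=1653668665, p(120)=1844349560, p(121)=2056148051, p(122)=2291320912, p(123)=2552338241, p(124)=2841940500, p(125)=3163127352, p(126)=3519222692, p(127)=3913864295, p(128)=4351078600, p(129)=4835271870, p(130)=5371315400, p(131)=5964539504, p(132)=6620830889, p(133)=7346629512, p(134)=8149040695, p(135)=9035836076, p(136)=10015581680, p(137)=11097645016, p(138)=12292341831, p(139)=13610949895, p(140)=15065878135, p(141)=16670689208, p(142)=18440293320, p(143)=20390982757, p(144)=22540654445, p(145)=24908858009, p(146)=27517052599, p(147)=30388671978, p(148)=33549419497.
Final step: p(149) = p(148) + p(147) - p(144) - p(142) + p(137) + p(134) - p(127) - p(123) + p(114) + p(109) - p(98) - p(92) + p(79) + p(72) - p(57) - p(49) + p(32) + p(23) - p(4)
= 33549419497 + 30388671978 - 22540654445 - 18440293320 + 11097645016 + 8149040695 - 3913864295 - 2552338241 + 952050665 + 541946240 - 150198136 - 72533807 + 13848650 + 5392783 - 614154 - 173525 + 8349 + 1255 - 5
= 37027355200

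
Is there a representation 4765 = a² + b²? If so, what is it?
2² + 69² (a=2, b=69)

Factorization: 4765 = 5 × 953
By Fermat: n is sum of two squares iff every prime p ≡ 3 (mod 4) appears to even power.
All primes ≡ 3 (mod 4) appear to even power.
Search a = 0, 1, 2, … for 4765 - a² a perfect square: first hit at a = 2: 4765 - 4 = 4761 = 69².
4765 = 2² + 69² = 4 + 4761 ✓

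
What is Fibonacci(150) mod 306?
8

Matrix identity: Q^n = [[F_(n+1), F_n], [F_n, F_(n-1)]] with Q = [[1,1],[1,0]].
n = 150 = 10010110₂. Square-and-multiply, entries mod 306:
Q^1 = [[1,1],[1,0]]
Q^2 = (Q^1)² = [[2,1],[1,1]]
Q^4 = (Q^2)² = [[5,3],[3,2]]
Q^9 = (Q^4)²·Q = [[55,34],[34,21]]
Q^18 = (Q^9)² = [[203,136],[136,67]]
Q^37 = (Q^18)²·Q = [[35,35],[35,0]]
Q^75 = (Q^37)²·Q = [[3,2],[2,1]]
Q^150 = (Q^75)² = [[13,8],[8,5]]
F_150 mod 306 = Q^150[0][1] = 8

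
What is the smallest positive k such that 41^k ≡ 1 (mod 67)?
66

67 is prime, so ord(41) divides φ(67) = 66.
Divisors of 66: 1, 2, 3, 6, 11, 22, 33, 66.
Repeated squaring: 41^1 ≡ 41, 41^2 ≡ 6, 41^4 ≡ 36, 41^8 ≡ 23, 41^16 ≡ 60, 41^32 ≡ 49, 41^64 ≡ 56 (mod 67).
Test 41^d mod 67 for each divisor d in increasing order:
41^1 ≡ 41
41^2 ≡ 6
41^3 = 41^2·41^1 ≡ 45
41^6 = 41^4·41^2 ≡ 15
41^11 = 41^8·41^2·41^1 ≡ 30
41^22 = 41^16·41^4·41^2 ≡ 29
41^33 = 41^32·41^1 ≡ 66
41^66 = 41^64·41^2 ≡ 1  ← first divisor giving 1
The order is 66.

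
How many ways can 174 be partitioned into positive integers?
397125074750

p(n) counts ways to write n as a sum of positive integers (order ignored).
Euler's pentagonal recurrence: p(k) = p(k-1) + p(k-2) - p(k-5) - p(k-7) + p(k-12) + p(k-15) - ... (offsets j(3j∓1)/2, signs ++--, p(0)=1, p(<0)=0).
DP table for k = 0..173: p(0)=1, p(1)=1, p(2)=2, p(3)=3, p(4)=5, p(5)=7, p(6)=11, p(7)=15, p(8)=22, p(9)=30, p(10)=42, p(11)=56, p(12)=77, p(13)=101, p(14)=135, p(15)=176, p(16)=231, p(17)=297, p(18)=385, p(19)=490, p(20)=627, p(21)=792, p(22)=1002, p(23)=1255, p(24)=1575, p(25)=1958, p(26)=2436, p(27)=3010, p(28)=3718, p(29)=4565, p(30)=5604, p(31)=6842, p(32)=8349, p(33)=10143, p(34)=12310, p(35)=14883, p(36)=17977, p(37)=21637, p(38)=26015, p(39)=31185, p(40)=37338, p(41)=44583, p(42)=53174, p(43)=63261, p(44)=75175, p(45)=89134, p(46)=105558, p(47)=124754, p(48)=147273, p(49)=173525, p(50)=204226, p(51)=239943, p(52)=281589, p(53)=329931, p(54)=386155, p(55)=451276, p(56)=526823, p(57)=614154, p(58)=715220, p(59)=831820, p(60)=966467, p(61)=1121505, p(62)=1300156, p(63)=1505499, p(64)=1741630, p(65)=2012558, p(66)=2323520, p(67)=2679689, p(68)=3087735, p(69)=3554345, p(70)=4087968, p(71)=4697205, p(72)=5392783, p(73)=6185689, p(74)=7089500, p(75)=8118264, p(76)=9289091, p(77)=10619863, p(78)=12132164, p(79)=13848650, p(80)=15796476, p(81)=18004327, p(82)=20506255, p(83)=23338469, p(84)=26543660, p(85)=30167357, p(86)=34262962, p(87)=38887673, p(88)=44108109, p(89)=49995925, p(90)=56634173, p(91)=64112359, p(92)=72533807, p(93)=82010177, p(94)=92669720, p(95)=104651419, p(96)=118114304, p(97)=133230930, p(98)=150198136, p(99)=169229875, p(100)=190569292, p(101)=214481126, p(102)=241265379, p(103)=271248950, p(104)=304801365, p(105)=342325709, p(106)=384276336, p(107)=431149389, p(108)=483502844, p(109)=541946240, p(110)=607163746, p(111)=679903203, p(112)=761002156, p(113)=851376628, p(114)=952050665, p(115)=1064144451, p(116)=1188908248, p(117)=1327710076, p(118)=1482074143, p(119)=1653668665, p(120)=1844349560, p(121)=2056148051, p(122)=2291320912, p(123)=2552338241, p(124)=2841940500, p(125)=3163127352, p(126)=3519222692, p(127)=3913864295, p(128)=4351078600, p(129)=4835271870, p(130)=5371315400, p(131)=5964539504, p(132)=6620830889, p(133)=7346629512, p(134)=8149040695, p(135)=9035836076, p(136)=10015581680, p(137)=11097645016, p(138)=12292341831, p(139)=13610949895, p(140)=15065878135, p(141)=16670689208, p(142)=18440293320, p(143)=20390982757, p(144)=22540654445, p(145)=24908858009, p(146)=27517052599, p(147)=30388671978, p(148)=33549419497, p(149)=37027355200, p(150)=40853235313, p(151)=45060624582, p(152)=49686288421, p(153)=54770336324, p(154)=60356673280, p(155)=66493182097, p(156)=73232243759, p(157)=80630964769, p(158)=88751778802, p(159)=97662728555, p(160)=107438159466, p(161)=118159068427, p(162)=129913904637, p(163)=142798995930, p(164)=156919475295, p(165)=172389800255, p(166)=189334822579, p(167)=207890420102, p(168)=228204732751, p(169)=250438925115, p(170)=274768617130, p(171)=301384802048, p(172)=330495499613, p(173)=362326859895.
Final step: p(174) = p(173) + p(172) - p(169) - p(167) + p(162) + p(159) - p(152) - p(148) + p(139) + p(134) - p(123) - p(117) + p(104) + p(97) - p(82) - p(74) + p(57) + p(48) - p(29) - p(19)
= 362326859895 + 330495499613 - 250438925115 - 207890420102 + 129913904637 + 97662728555 - 49686288421 - 33549419497 + 13610949895 + 8149040695 - 2552338241 - 1327710076 + 304801365 + 133230930 - 20506255 - 7089500 + 614154 + 147273 - 4565 - 490
= 397125074750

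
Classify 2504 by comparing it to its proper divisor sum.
deficient

Proper divisors of 2504: sum = 1 + 2 + 4 + 8 + 313 + 626 + 1252 = 2206
Since 2206 < 2504, 2504 is deficient.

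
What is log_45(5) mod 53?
7

Baby-step giant-step with step n = ⌈√53⌉ = 8.
Baby steps 45^j mod 53 (j:value) for j=0..7: 0:1, 1:45, 2:11, 3:18, 4:15, 5:39, 6:6, 7:5.
h = 5 is already in the table at j=7, so x = 7.
Check: 45^7 ≡ 5 (mod 53).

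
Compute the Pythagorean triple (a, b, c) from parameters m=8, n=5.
(39, 80, 89)

Euclid's formula: a = m² - n², b = 2mn, c = m² + n²
m = 8, n = 5
a = 8² - 5² = 64 - 25 = 39
b = 2 × 8 × 5 = 80
c = 8² + 5² = 64 + 25 = 89
Verification: 39² + 80² = 1521 + 6400 = 7921 = 89² ✓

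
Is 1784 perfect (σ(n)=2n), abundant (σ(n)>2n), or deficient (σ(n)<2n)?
deficient

Proper divisors of 1784: sum = 1 + 2 + 4 + 8 + 223 + 446 + 892 = 1576
Since 1576 < 1784, 1784 is deficient.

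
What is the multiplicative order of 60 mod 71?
35

71 is prime, so ord(60) divides φ(71) = 70.
Divisors of 70: 1, 2, 5, 7, 10, 14, 35, 70.
Repeated squaring: 60^1 ≡ 60, 60^2 ≡ 50, 60^4 ≡ 15, 60^8 ≡ 12, 60^16 ≡ 2, 60^32 ≡ 4, 60^64 ≡ 16 (mod 71).
Test 60^d mod 71 for each divisor d in increasing order:
60^1 ≡ 60
60^2 ≡ 50
60^5 = 60^4·60^1 ≡ 48
60^7 = 60^4·60^2·60^1 ≡ 57
60^10 = 60^8·60^2 ≡ 32
60^14 = 60^8·60^4·60^2 ≡ 54
60^35 = 60^32·60^2·60^1 ≡ 1  ← first divisor giving 1
The order is 35.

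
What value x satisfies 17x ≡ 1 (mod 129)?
38

gcd(17, 129) = 1, so the inverse exists.
Extended Euclidean algorithm on (129, 17):
129 = 7 × 17 + 10  ⟹  10 = (1)·129 + (-7)·17
17 = 1 × 10 + 7  ⟹  7 = (-1)·129 + (8)·17
10 = 1 × 7 + 3  ⟹  3 = (2)·129 + (-15)·17
7 = 2 × 3 + 1  ⟹  1 = (-5)·129 + (38)·17
So (38)·17 ≡ 1 (mod 129), i.e. 17^(-1) ≡ 38 (mod 129).
Check: 17 × 38 = 646 ≡ 1 (mod 129)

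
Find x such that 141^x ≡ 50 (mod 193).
36

Baby-step giant-step with step n = ⌈√193⌉ = 14.
Baby steps 141^j mod 193 (j:value) for j=0..13: 0:1, 1:141, 2:2, 3:89, 4:4, 5:178, 6:8, 7:163, 8:16, 9:133, 10:32, 11:73, 12:64, 13:146.
Giant-step multiplier: 141^(-14) ≡ 141^(192-14) = 141^178 ≡ 95 (mod 193).
Giant steps γ_i = 50·95^i mod 193: γ_0=50, γ_1=118, γ_2=16 (in table at j=8).
x = i·n + j = 2·14 + 8 = 36.
Check: 141^36 ≡ 50 (mod 193).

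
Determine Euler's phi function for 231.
120

231 = 3 × 7 × 11
φ(n) = n × ∏(1 - 1/p) for each prime p dividing n
φ(231) = 231 × (1 - 1/3) × (1 - 1/7) × (1 - 1/11) = 120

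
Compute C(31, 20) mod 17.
7

Using Lucas' theorem:
Write n=31 and k=20 in base 17:
n in base 17: [1, 14]
k in base 17: [1, 3]
C(31,20) mod 17 = ∏ C(n_i, k_i) mod 17
Digit binomials (mod 17): C(1,1) = 1; C(14,3) = 364 ≡ 7
Product: 1 × 7 = 7 ≡ 7 (mod 17)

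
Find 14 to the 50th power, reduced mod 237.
52

Repeated squaring. Binary of 50 = 110010.
14^1 ≡ 14 (mod 237); 14^2 ≡ 196 (mod 237); 14^4 ≡ 22 (mod 237); 14^8 ≡ 10 (mod 237); 14^16 ≡ 100 (mod 237); 14^32 ≡ 46 (mod 237)
14^50 = 14^2 × 14^16 × 14^32 ≡ 52 (mod 237)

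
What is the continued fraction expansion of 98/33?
[2; 1, 32]

Euclidean algorithm steps:
98 = 2 × 33 + 32
33 = 1 × 32 + 1
32 = 32 × 1 + 0
Continued fraction: [2; 1, 32]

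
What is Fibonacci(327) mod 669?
7

Matrix identity: Q^n = [[F_(n+1), F_n], [F_n, F_(n-1)]] with Q = [[1,1],[1,0]].
n = 327 = 101000111₂. Square-and-multiply, entries mod 669:
Q^1 = [[1,1],[1,0]]
Q^2 = (Q^1)² = [[2,1],[1,1]]
Q^5 = (Q^2)²·Q = [[8,5],[5,3]]
Q^10 = (Q^5)² = [[89,55],[55,34]]
Q^20 = (Q^10)² = [[242,75],[75,167]]
Q^40 = (Q^20)² = [[634,570],[570,64]]
Q^81 = (Q^40)²·Q = [[127,322],[322,474]]
Q^163 = (Q^81)²·Q = [[243,62],[62,181]]
Q^327 = (Q^163)²·Q = [[204,7],[7,197]]
F_327 mod 669 = Q^327[0][1] = 7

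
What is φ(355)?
280

355 = 5 × 71
φ(n) = n × ∏(1 - 1/p) for each prime p dividing n
φ(355) = 355 × (1 - 1/5) × (1 - 1/71) = 280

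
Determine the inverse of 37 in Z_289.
125

gcd(37, 289) = 1, so the inverse exists.
Extended Euclidean algorithm on (289, 37):
289 = 7 × 37 + 30  ⟹  30 = (1)·289 + (-7)·37
37 = 1 × 30 + 7  ⟹  7 = (-1)·289 + (8)·37
30 = 4 × 7 + 2  ⟹  2 = (5)·289 + (-39)·37
7 = 3 × 2 + 1  ⟹  1 = (-16)·289 + (125)·37
So (125)·37 ≡ 1 (mod 289), i.e. 37^(-1) ≡ 125 (mod 289).
Check: 37 × 125 = 4625 ≡ 1 (mod 289)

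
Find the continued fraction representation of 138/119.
[1; 6, 3, 1, 4]

Euclidean algorithm steps:
138 = 1 × 119 + 19
119 = 6 × 19 + 5
19 = 3 × 5 + 4
5 = 1 × 4 + 1
4 = 4 × 1 + 0
Continued fraction: [1; 6, 3, 1, 4]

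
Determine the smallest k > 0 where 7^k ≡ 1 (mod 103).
51

103 is prime, so ord(7) divides φ(103) = 102.
Divisors of 102: 1, 2, 3, 6, 17, 34, 51, 102.
Repeated squaring: 7^1 ≡ 7, 7^2 ≡ 49, 7^4 ≡ 32, 7^8 ≡ 97, 7^16 ≡ 36, 7^32 ≡ 60, 7^64 ≡ 98 (mod 103).
Test 7^d mod 103 for each divisor d in increasing order:
7^1 ≡ 7
7^2 ≡ 49
7^3 = 7^2·7^1 ≡ 34
7^6 = 7^4·7^2 ≡ 23
7^17 = 7^16·7^1 ≡ 46
7^34 = 7^32·7^2 ≡ 56
7^51 = 7^32·7^16·7^2·7^1 ≡ 1  ← first divisor giving 1
The order is 51.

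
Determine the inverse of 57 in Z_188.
33

gcd(57, 188) = 1, so the inverse exists.
Extended Euclidean algorithm on (188, 57):
188 = 3 × 57 + 17  ⟹  17 = (1)·188 + (-3)·57
57 = 3 × 17 + 6  ⟹  6 = (-3)·188 + (10)·57
17 = 2 × 6 + 5  ⟹  5 = (7)·188 + (-23)·57
6 = 1 × 5 + 1  ⟹  1 = (-10)·188 + (33)·57
So (33)·57 ≡ 1 (mod 188), i.e. 57^(-1) ≡ 33 (mod 188).
Check: 57 × 33 = 1881 ≡ 1 (mod 188)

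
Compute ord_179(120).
178

179 is prime, so ord(120) divides φ(179) = 178.
Divisors of 178: 1, 2, 89, 178.
Repeated squaring: 120^1 ≡ 120, 120^2 ≡ 80, 120^4 ≡ 135, 120^8 ≡ 146, 120^16 ≡ 15, 120^32 ≡ 46, 120^64 ≡ 147, 120^128 ≡ 129 (mod 179).
Test 120^d mod 179 for each divisor d in increasing order:
120^1 ≡ 120
120^2 ≡ 80
120^89 = 120^64·120^16·120^8·120^1 ≡ 178
120^178 = 120^128·120^32·120^16·120^2 ≡ 1  ← first divisor giving 1
The order is 178.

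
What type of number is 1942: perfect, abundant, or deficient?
deficient

Proper divisors of 1942: sum = 1 + 2 + 971 = 974
Since 974 < 1942, 1942 is deficient.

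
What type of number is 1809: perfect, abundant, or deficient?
deficient

Proper divisors of 1809: sum = 1 + 3 + 9 + 27 + 67 + 201 + 603 = 911
Since 911 < 1809, 1809 is deficient.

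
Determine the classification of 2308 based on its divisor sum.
deficient

Proper divisors of 2308: sum = 1 + 2 + 4 + 577 + 1154 = 1738
Since 1738 < 2308, 2308 is deficient.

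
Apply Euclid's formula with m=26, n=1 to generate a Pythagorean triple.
(675, 52, 677)

Euclid's formula: a = m² - n², b = 2mn, c = m² + n²
m = 26, n = 1
a = 26² - 1² = 676 - 1 = 675
b = 2 × 26 × 1 = 52
c = 26² + 1² = 676 + 1 = 677
Verification: 675² + 52² = 455625 + 2704 = 458329 = 677² ✓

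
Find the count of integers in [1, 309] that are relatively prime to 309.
204

309 = 3 × 103
φ(n) = n × ∏(1 - 1/p) for each prime p dividing n
φ(309) = 309 × (1 - 1/3) × (1 - 1/103) = 204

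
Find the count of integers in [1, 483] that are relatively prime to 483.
264

483 = 3 × 7 × 23
φ(n) = n × ∏(1 - 1/p) for each prime p dividing n
φ(483) = 483 × (1 - 1/3) × (1 - 1/7) × (1 - 1/23) = 264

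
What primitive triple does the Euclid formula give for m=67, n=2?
(4485, 268, 4493)

Euclid's formula: a = m² - n², b = 2mn, c = m² + n²
m = 67, n = 2
a = 67² - 2² = 4489 - 4 = 4485
b = 2 × 67 × 2 = 268
c = 67² + 2² = 4489 + 4 = 4493
Verification: 4485² + 268² = 20115225 + 71824 = 20187049 = 4493² ✓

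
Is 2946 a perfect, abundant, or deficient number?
abundant

Proper divisors of 2946: sum = 1 + 2 + 3 + 6 + 491 + 982 + 1473 = 2958
Since 2958 > 2946, 2946 is abundant.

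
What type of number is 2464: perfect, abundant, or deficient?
abundant

Proper divisors of 2464: sum = 1 + 2 + 4 + 7 + 8 + 11 + 14 + 16 + ... + 308 + 352 + 616 + 1232 (23 divisors) = 3584
Since 3584 > 2464, 2464 is abundant.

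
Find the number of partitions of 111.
679903203

p(n) counts ways to write n as a sum of positive integers (order ignored).
Euler's pentagonal recurrence: p(k) = p(k-1) + p(k-2) - p(k-5) - p(k-7) + p(k-12) + p(k-15) - ... (offsets j(3j∓1)/2, signs ++--, p(0)=1, p(<0)=0).
DP table for k = 0..110: p(0)=1, p(1)=1, p(2)=2, p(3)=3, p(4)=5, p(5)=7, p(6)=11, p(7)=15, p(8)=22, p(9)=30, p(10)=42, p(11)=56, p(12)=77, p(13)=101, p(14)=135, p(15)=176, p(16)=231, p(17)=297, p(18)=385, p(19)=490, p(20)=627, p(21)=792, p(22)=1002, p(23)=1255, p(24)=1575, p(25)=1958, p(26)=2436, p(27)=3010, p(28)=3718, p(29)=4565, p(30)=5604, p(31)=6842, p(32)=8349, p(33)=10143, p(34)=12310, p(35)=14883, p(36)=17977, p(37)=21637, p(38)=26015, p(39)=31185, p(40)=37338, p(41)=44583, p(42)=53174, p(43)=63261, p(44)=75175, p(45)=89134, p(46)=105558, p(47)=124754, p(48)=147273, p(49)=173525, p(50)=204226, p(51)=239943, p(52)=281589, p(53)=329931, p(54)=386155, p(55)=451276, p(56)=526823, p(57)=614154, p(58)=715220, p(59)=831820, p(60)=966467, p(61)=1121505, p(62)=1300156, p(63)=1505499, p(64)=1741630, p(65)=2012558, p(66)=2323520, p(67)=2679689, p(68)=3087735, p(69)=3554345, p(70)=4087968, p(71)=4697205, p(72)=5392783, p(73)=6185689, p(74)=7089500, p(75)=8118264, p(76)=9289091, p(77)=10619863, p(78)=12132164, p(79)=13848650, p(80)=15796476, p(81)=18004327, p(82)=20506255, p(83)=23338469, p(84)=26543660, p(85)=30167357, p(86)=34262962, p(87)=38887673, p(88)=44108109, p(89)=49995925, p(90)=56634173, p(91)=64112359, p(92)=72533807, p(93)=82010177, p(94)=92669720, p(95)=104651419, p(96)=118114304, p(97)=133230930, p(98)=150198136, p(99)=169229875, p(100)=190569292, p(101)=214481126, p(102)=241265379, p(103)=271248950, p(104)=304801365, p(105)=342325709, p(106)=384276336, p(107)=431149389, p(108)=483502844, p(109)=541946240, p(110)=607163746.
Final step: p(111) = p(110) + p(109) - p(106) - p(104) + p(99) + p(96) - p(89) - p(85) + p(76) + p(71) - p(60) - p(54) + p(41) + p(34) - p(19) - p(11)
= 607163746 + 541946240 - 384276336 - 304801365 + 169229875 + 118114304 - 49995925 - 30167357 + 9289091 + 4697205 - 966467 - 386155 + 44583 + 12310 - 490 - 56
= 679903203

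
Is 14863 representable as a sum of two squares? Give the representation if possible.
Not possible

Factorization: 14863 = 89 × 167
By Fermat: n is sum of two squares iff every prime p ≡ 3 (mod 4) appears to even power.
Prime(s) ≡ 3 (mod 4) with odd exponent: [(167, 1)]
Therefore 14863 cannot be expressed as a² + b².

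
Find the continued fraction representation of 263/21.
[12; 1, 1, 10]

Euclidean algorithm steps:
263 = 12 × 21 + 11
21 = 1 × 11 + 10
11 = 1 × 10 + 1
10 = 10 × 1 + 0
Continued fraction: [12; 1, 1, 10]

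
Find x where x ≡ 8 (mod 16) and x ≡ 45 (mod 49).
584

Using Chinese Remainder Theorem:
M = 16 × 49 = 784
M1 = 49, M2 = 16
y1 = 49^(-1) mod 16 = 1
y2 = 16^(-1) mod 49 = 46
x = (8×49×1 + 45×16×46) mod 784 = 584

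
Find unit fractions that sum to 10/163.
1/17 + 1/396 + 1/1097316

Greedy algorithm:
10/163: ceiling(163/10) = 17, use 1/17
7/2771: ceiling(2771/7) = 396, use 1/396
1/1097316: ceiling(1097316/1) = 1097316, use 1/1097316
Result: 10/163 = 1/17 + 1/396 + 1/1097316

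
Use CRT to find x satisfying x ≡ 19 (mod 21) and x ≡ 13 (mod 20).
313

Using Chinese Remainder Theorem:
M = 21 × 20 = 420
M1 = 20, M2 = 21
y1 = 20^(-1) mod 21 = 20
y2 = 21^(-1) mod 20 = 1
x = (19×20×20 + 13×21×1) mod 420 = 313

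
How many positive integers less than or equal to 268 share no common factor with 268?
132

268 = 2^2 × 67
φ(n) = n × ∏(1 - 1/p) for each prime p dividing n
φ(268) = 268 × (1 - 1/2) × (1 - 1/67) = 132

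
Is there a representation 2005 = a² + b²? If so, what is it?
18² + 41² (a=18, b=41)

Factorization: 2005 = 5 × 401
By Fermat: n is sum of two squares iff every prime p ≡ 3 (mod 4) appears to even power.
All primes ≡ 3 (mod 4) appear to even power.
Search a = 0, 1, 2, … for 2005 - a² a perfect square: first hit at a = 18: 2005 - 324 = 1681 = 41².
2005 = 18² + 41² = 324 + 1681 ✓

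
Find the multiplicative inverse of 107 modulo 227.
157

gcd(107, 227) = 1, so the inverse exists.
Extended Euclidean algorithm on (227, 107):
227 = 2 × 107 + 13  ⟹  13 = (1)·227 + (-2)·107
107 = 8 × 13 + 3  ⟹  3 = (-8)·227 + (17)·107
13 = 4 × 3 + 1  ⟹  1 = (33)·227 + (-70)·107
So (-70)·107 ≡ 1 (mod 227), i.e. 107^(-1) ≡ -70 ≡ 157 (mod 227).
Check: 107 × 157 = 16799 ≡ 1 (mod 227)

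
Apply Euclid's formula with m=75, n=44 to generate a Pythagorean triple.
(3689, 6600, 7561)

Euclid's formula: a = m² - n², b = 2mn, c = m² + n²
m = 75, n = 44
a = 75² - 44² = 5625 - 1936 = 3689
b = 2 × 75 × 44 = 6600
c = 75² + 44² = 5625 + 1936 = 7561
Verification: 3689² + 6600² = 13608721 + 43560000 = 57168721 = 7561² ✓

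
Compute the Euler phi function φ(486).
162

486 = 2 × 3^5
φ(n) = n × ∏(1 - 1/p) for each prime p dividing n
φ(486) = 486 × (1 - 1/2) × (1 - 1/3) = 162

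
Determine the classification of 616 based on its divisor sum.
abundant

Proper divisors of 616: sum = 1 + 2 + 4 + 7 + 8 + 11 + 14 + 22 + 28 + 44 + 56 + 77 + 88 + 154 + 308 = 824
Since 824 > 616, 616 is abundant.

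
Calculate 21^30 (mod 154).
133

Repeated squaring. Binary of 30 = 11110.
21^1 ≡ 21 (mod 154); 21^2 ≡ 133 (mod 154); 21^4 ≡ 133 (mod 154); 21^8 ≡ 133 (mod 154); 21^16 ≡ 133 (mod 154)
21^30 = 21^2 × 21^4 × 21^8 × 21^16 ≡ 133 (mod 154)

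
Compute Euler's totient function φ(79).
78

79 = 79
φ(n) = n × ∏(1 - 1/p) for each prime p dividing n
φ(79) = 79 × (1 - 1/79) = 78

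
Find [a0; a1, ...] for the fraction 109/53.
[2; 17, 1, 2]

Euclidean algorithm steps:
109 = 2 × 53 + 3
53 = 17 × 3 + 2
3 = 1 × 2 + 1
2 = 2 × 1 + 0
Continued fraction: [2; 17, 1, 2]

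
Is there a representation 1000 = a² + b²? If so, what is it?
10² + 30² (a=10, b=30)

Factorization: 1000 = 2^3 × 5^3
By Fermat: n is sum of two squares iff every prime p ≡ 3 (mod 4) appears to even power.
All primes ≡ 3 (mod 4) appear to even power.
Search a = 0, 1, 2, … for 1000 - a² a perfect square: first hit at a = 10: 1000 - 100 = 900 = 30².
1000 = 10² + 30² = 100 + 900 ✓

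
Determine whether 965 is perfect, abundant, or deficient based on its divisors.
deficient

Proper divisors of 965: sum = 1 + 5 + 193 = 199
Since 199 < 965, 965 is deficient.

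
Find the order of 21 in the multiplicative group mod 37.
18

37 is prime, so ord(21) divides φ(37) = 36.
Divisors of 36: 1, 2, 3, 4, 6, 9, 12, 18, 36.
Repeated squaring: 21^1 ≡ 21, 21^2 ≡ 34, 21^4 ≡ 9, 21^8 ≡ 7, 21^16 ≡ 12, 21^32 ≡ 33 (mod 37).
Test 21^d mod 37 for each divisor d in increasing order:
21^1 ≡ 21
21^2 ≡ 34
21^3 = 21^2·21^1 ≡ 11
21^4 ≡ 9
21^6 = 21^4·21^2 ≡ 10
21^9 = 21^8·21^1 ≡ 36
21^12 = 21^8·21^4 ≡ 26
21^18 = 21^16·21^2 ≡ 1  ← first divisor giving 1
The order is 18.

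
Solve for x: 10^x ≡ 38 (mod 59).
47

Baby-step giant-step with step n = ⌈√59⌉ = 8.
Baby steps 10^j mod 59 (j:value) for j=0..7: 0:1, 1:10, 2:41, 3:56, 4:29, 5:54, 6:9, 7:31.
Giant-step multiplier: 10^(-8) ≡ 10^(58-8) = 10^50 ≡ 4 (mod 59).
Giant steps γ_i = 38·4^i mod 59: γ_0=38, γ_1=34, γ_2=18, γ_3=13, γ_4=52, γ_5=31 (in table at j=7).
x = i·n + j = 5·8 + 7 = 47.
Check: 10^47 ≡ 38 (mod 59).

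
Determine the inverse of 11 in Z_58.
37

gcd(11, 58) = 1, so the inverse exists.
Extended Euclidean algorithm on (58, 11):
58 = 5 × 11 + 3  ⟹  3 = (1)·58 + (-5)·11
11 = 3 × 3 + 2  ⟹  2 = (-3)·58 + (16)·11
3 = 1 × 2 + 1  ⟹  1 = (4)·58 + (-21)·11
So (-21)·11 ≡ 1 (mod 58), i.e. 11^(-1) ≡ -21 ≡ 37 (mod 58).
Check: 11 × 37 = 407 ≡ 1 (mod 58)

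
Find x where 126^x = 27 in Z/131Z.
16

Baby-step giant-step with step n = ⌈√131⌉ = 12.
Baby steps 126^j mod 131 (j:value) for j=0..11: 0:1, 1:126, 2:25, 3:6, 4:101, 5:19, 6:36, 7:82, 8:114, 9:85, 10:99, 11:29.
Giant-step multiplier: 126^(-12) ≡ 126^(130-12) = 126^118 ≡ 28 (mod 131).
Giant steps γ_i = 27·28^i mod 131: γ_0=27, γ_1=101 (in table at j=4).
x = i·n + j = 1·12 + 4 = 16.
Check: 126^16 ≡ 27 (mod 131).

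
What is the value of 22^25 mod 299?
22

Repeated squaring. Binary of 25 = 11001.
22^1 ≡ 22 (mod 299); 22^2 ≡ 185 (mod 299); 22^4 ≡ 139 (mod 299); 22^8 ≡ 185 (mod 299); 22^16 ≡ 139 (mod 299)
22^25 = 22^1 × 22^8 × 22^16 ≡ 22 (mod 299)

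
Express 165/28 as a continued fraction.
[5; 1, 8, 3]

Euclidean algorithm steps:
165 = 5 × 28 + 25
28 = 1 × 25 + 3
25 = 8 × 3 + 1
3 = 3 × 1 + 0
Continued fraction: [5; 1, 8, 3]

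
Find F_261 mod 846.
146

Matrix identity: Q^n = [[F_(n+1), F_n], [F_n, F_(n-1)]] with Q = [[1,1],[1,0]].
n = 261 = 100000101₂. Square-and-multiply, entries mod 846:
Q^1 = [[1,1],[1,0]]
Q^2 = (Q^1)² = [[2,1],[1,1]]
Q^4 = (Q^2)² = [[5,3],[3,2]]
Q^8 = (Q^4)² = [[34,21],[21,13]]
Q^16 = (Q^8)² = [[751,141],[141,610]]
Q^32 = (Q^16)² = [[142,705],[705,283]]
Q^65 = (Q^32)²·Q = [[424,283],[283,141]]
Q^130 = (Q^65)² = [[143,1],[1,142]]
Q^261 = (Q^130)²·Q = [[431,146],[146,285]]
F_261 mod 846 = Q^261[0][1] = 146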